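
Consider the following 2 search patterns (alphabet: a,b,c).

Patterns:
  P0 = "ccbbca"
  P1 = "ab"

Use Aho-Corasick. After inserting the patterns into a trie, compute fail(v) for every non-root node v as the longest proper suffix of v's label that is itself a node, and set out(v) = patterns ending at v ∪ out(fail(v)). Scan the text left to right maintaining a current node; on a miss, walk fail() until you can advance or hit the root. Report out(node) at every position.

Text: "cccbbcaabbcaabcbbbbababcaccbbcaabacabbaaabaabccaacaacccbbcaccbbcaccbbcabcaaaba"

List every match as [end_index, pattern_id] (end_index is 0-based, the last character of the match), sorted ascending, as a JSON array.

Build:
Trie (insert patterns):
  n0 'ε': a→7 c→1
  n1 'c': c→2
  n2 'cc': b→3
  n3 'ccb': b→4
  n4 'ccbb': c→5
  n5 'ccbbc': a→6
  n6 'ccbbca': ·  ←P0
  n7 'a': b→8
  n8 'ab': ·  ←P1

Failure links (BFS by depth):
  n1('c'): parent n0 fail=0; on 'c' 0 → fail=0;  out ∅∪∅=∅
  n7('a'): parent n0 fail=0; on 'a' 0 → fail=0;  out ∅∪∅=∅
  n2('cc'): parent n1 fail=0; on 'c' 0 → fail=1;  out ∅∪∅=∅
  n8('ab'): parent n7 fail=0; on 'b' 0 → fail=0;  out {1}∪∅={1}
  n3('ccb'): parent n2 fail=1; on 'b' 1→0 → fail=0;  out ∅∪∅=∅
  n4('ccbb'): parent n3 fail=0; on 'b' 0 → fail=0;  out ∅∪∅=∅
  n5('ccbbc'): parent n4 fail=0; on 'c' 0 → fail=1;  out ∅∪∅=∅
  n6('ccbbca'): parent n5 fail=1; on 'a' 1→0 → fail=7;  out {0}∪∅={0}

Scan:
i=0 'c': node 0→1
i=1 'c': node 1→2
i=2 'c': node 2→2 ·f
i=3 'b': node 2→3
i=4 'b': node 3→4
i=5 'c': node 4→5
i=6 'a': node 5→6  → match P0@[1:6]
i=7 'a': node 6→7 ·f
i=8 'b': node 7→8  → match P1@[7:8]
i=9 'b': node 8→0 ·f
i=10 'c': node 0→1
i=11 'a': node 1→7 ·f
i=12 'a': node 7→7 ·f
i=13 'b': node 7→8  → match P1@[12:13]
i=14 'c': node 8→1 ·f
i=15 'b': node 1→0 ·f
i=16 'b': node 0→0
i=17 'b': node 0→0
i=18 'b': node 0→0
i=19 'a': node 0→7
i=20 'b': node 7→8  → match P1@[19:20]
i=21 'a': node 8→7 ·f
i=22 'b': node 7→8  → match P1@[21:22]
i=23 'c': node 8→1 ·f
i=24 'a': node 1→7 ·f
i=25 'c': node 7→1 ·f
i=26 'c': node 1→2
i=27 'b': node 2→3
i=28 'b': node 3→4
i=29 'c': node 4→5
i=30 'a': node 5→6  → match P0@[25:30]
i=31 'a': node 6→7 ·f
i=32 'b': node 7→8  → match P1@[31:32]
i=33 'a': node 8→7 ·f
i=34 'c': node 7→1 ·f
i=35 'a': node 1→7 ·f
i=36 'b': node 7→8  → match P1@[35:36]
i=37 'b': node 8→0 ·f
i=38 'a': node 0→7
i=39 'a': node 7→7 ·f
i=40 'a': node 7→7 ·f
i=41 'b': node 7→8  → match P1@[40:41]
i=42 'a': node 8→7 ·f
i=43 'a': node 7→7 ·f
i=44 'b': node 7→8  → match P1@[43:44]
i=45 'c': node 8→1 ·f
i=46 'c': node 1→2
i=47 'a': node 2→7 ·f
i=48 'a': node 7→7 ·f
i=49 'c': node 7→1 ·f
i=50 'a': node 1→7 ·f
i=51 'a': node 7→7 ·f
i=52 'c': node 7→1 ·f
i=53 'c': node 1→2
i=54 'c': node 2→2 ·f
i=55 'b': node 2→3
i=56 'b': node 3→4
i=57 'c': node 4→5
i=58 'a': node 5→6  → match P0@[53:58]
i=59 'c': node 6→1 ·f
i=60 'c': node 1→2
i=61 'b': node 2→3
i=62 'b': node 3→4
i=63 'c': node 4→5
i=64 'a': node 5→6  → match P0@[59:64]
i=65 'c': node 6→1 ·f
i=66 'c': node 1→2
i=67 'b': node 2→3
i=68 'b': node 3→4
i=69 'c': node 4→5
i=70 'a': node 5→6  → match P0@[65:70]
i=71 'b': node 6→8 ·f  → match P1@[70:71]
i=72 'c': node 8→1 ·f
i=73 'a': node 1→7 ·f
i=74 'a': node 7→7 ·f
i=75 'a': node 7→7 ·f
i=76 'b': node 7→8  → match P1@[75:76]
i=77 'a': node 8→7 ·f

Matches: [[6,0],[8,1],[13,1],[20,1],[22,1],[30,0],[32,1],[36,1],[41,1],[44,1],[58,0],[64,0],[70,0],[71,1],[76,1]]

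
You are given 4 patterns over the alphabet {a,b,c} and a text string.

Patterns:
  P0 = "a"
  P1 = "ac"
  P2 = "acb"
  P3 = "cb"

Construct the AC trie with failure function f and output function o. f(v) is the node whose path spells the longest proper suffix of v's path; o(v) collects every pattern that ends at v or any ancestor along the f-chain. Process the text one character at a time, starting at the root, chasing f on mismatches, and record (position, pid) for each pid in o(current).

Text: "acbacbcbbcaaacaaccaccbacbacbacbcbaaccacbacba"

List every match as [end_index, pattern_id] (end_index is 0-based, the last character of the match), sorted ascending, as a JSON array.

Construct AC machine:
Trie nodes:
  0='ε' goto a→1 c→4
  1='a' goto c→2  [P0 ends]
  2='ac' goto b→3  [P1 ends]
  3='acb' goto ·  [P2 ends]
  4='c' goto b→5
  5='cb' goto ·  [P3 ends]

Failure links (BFS by depth):
  n1('a'): parent n0 fail=0; on 'a' 0 → fail=0;  out {0}∪∅={0}
  n4('c'): parent n0 fail=0; on 'c' 0 → fail=0;  out ∅∪∅=∅
  n2('ac'): parent n1 fail=0; on 'c' 0 → fail=4;  out {1}∪∅={1}
  n5('cb'): parent n4 fail=0; on 'b' 0 → fail=0;  out {3}∪∅={3}
  n3('acb'): parent n2 fail=4; on 'b' 4 → fail=5;  out {2}∪{3}={2,3}

Run:
i=0 'a': node 0→1  ** P0@[0:0]
i=1 'c': node 1→2  ** P1@[0:1]
i=2 'b': node 2→3  ** P2@[0:2],P3@[1:2]
i=3 'a': node 3→1 (via fail)  ** P0@[3:3]
i=4 'c': node 1→2  ** P1@[3:4]
i=5 'b': node 2→3  ** P2@[3:5],P3@[4:5]
i=6 'c': node 3→4 (via fail)
i=7 'b': node 4→5  ** P3@[6:7]
i=8 'b': node 5→0 (via fail)
i=9 'c': node 0→4
i=10 'a': node 4→1 (via fail)  ** P0@[10:10]
i=11 'a': node 1→1 (via fail)  ** P0@[11:11]
i=12 'a': node 1→1 (via fail)  ** P0@[12:12]
i=13 'c': node 1→2  ** P1@[12:13]
i=14 'a': node 2→1 (via fail)  ** P0@[14:14]
i=15 'a': node 1→1 (via fail)  ** P0@[15:15]
i=16 'c': node 1→2  ** P1@[15:16]
i=17 'c': node 2→4 (via fail)
i=18 'a': node 4→1 (via fail)  ** P0@[18:18]
i=19 'c': node 1→2  ** P1@[18:19]
i=20 'c': node 2→4 (via fail)
i=21 'b': node 4→5  ** P3@[20:21]
i=22 'a': node 5→1 (via fail)  ** P0@[22:22]
i=23 'c': node 1→2  ** P1@[22:23]
i=24 'b': node 2→3  ** P2@[22:24],P3@[23:24]
i=25 'a': node 3→1 (via fail)  ** P0@[25:25]
i=26 'c': node 1→2  ** P1@[25:26]
i=27 'b': node 2→3  ** P2@[25:27],P3@[26:27]
i=28 'a': node 3→1 (via fail)  ** P0@[28:28]
i=29 'c': node 1→2  ** P1@[28:29]
i=30 'b': node 2→3  ** P2@[28:30],P3@[29:30]
i=31 'c': node 3→4 (via fail)
i=32 'b': node 4→5  ** P3@[31:32]
i=33 'a': node 5→1 (via fail)  ** P0@[33:33]
i=34 'a': node 1→1 (via fail)  ** P0@[34:34]
i=35 'c': node 1→2  ** P1@[34:35]
i=36 'c': node 2→4 (via fail)
i=37 'a': node 4→1 (via fail)  ** P0@[37:37]
i=38 'c': node 1→2  ** P1@[37:38]
i=39 'b': node 2→3  ** P2@[37:39],P3@[38:39]
i=40 'a': node 3→1 (via fail)  ** P0@[40:40]
i=41 'c': node 1→2  ** P1@[40:41]
i=42 'b': node 2→3  ** P2@[40:42],P3@[41:42]
i=43 'a': node 3→1 (via fail)  ** P0@[43:43]

All matches (sorted): [[0,0],[1,1],[2,2],[2,3],[3,0],[4,1],[5,2],[5,3],[7,3],[10,0],[11,0],[12,0],[13,1],[14,0],[15,0],[16,1],[18,0],[19,1],[21,3],[22,0],[23,1],[24,2],[24,3],[25,0],[26,1],[27,2],[27,3],[28,0],[29,1],[30,2],[30,3],[32,3],[33,0],[34,0],[35,1],[37,0],[38,1],[39,2],[39,3],[40,0],[41,1],[42,2],[42,3],[43,0]]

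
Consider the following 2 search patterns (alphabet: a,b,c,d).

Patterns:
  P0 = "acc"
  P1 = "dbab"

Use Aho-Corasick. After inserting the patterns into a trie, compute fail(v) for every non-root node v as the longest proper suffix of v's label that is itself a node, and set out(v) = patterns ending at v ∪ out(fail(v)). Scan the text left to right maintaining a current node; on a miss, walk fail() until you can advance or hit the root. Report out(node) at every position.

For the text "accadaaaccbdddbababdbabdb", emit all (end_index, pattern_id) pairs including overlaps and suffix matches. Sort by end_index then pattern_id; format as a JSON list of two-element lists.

Construct AC machine:
Trie (insert patterns):
  0='ε' goto a→1 d→4
  1='a' goto c→2
  2='ac' goto c→3
  3='acc' goto ·  ←P0
  4='d' goto b→5
  5='db' goto a→6
  6='dba' goto b→7
  7='dbab' goto ·  ←P1

Failure links (BFS by depth):
  fail(1) 'a': from fail(0)=0 chase 'a': 0 ⇒ 0;  out=∅∪out(0)=∅
  fail(4) 'd': from fail(0)=0 chase 'd': 0 ⇒ 0;  out=∅∪out(0)=∅
  fail(2) 'ac': from fail(1)=0 chase 'c': 0 ⇒ 0;  out=∅∪out(0)=∅
  fail(5) 'db': from fail(4)=0 chase 'b': 0 ⇒ 0;  out=∅∪out(0)=∅
  fail(3) 'acc': from fail(2)=0 chase 'c': 0 ⇒ 0;  out={0}∪out(0)={0}
  fail(6) 'dba': from fail(5)=0 chase 'a': 0 ⇒ 1;  out=∅∪out(1)=∅
  fail(7) 'dbab': from fail(6)=1 chase 'b': 1→0 ⇒ 0;  out={1}∪out(0)={1}

Text stream:
i=0 'a': node 0→1
i=1 'c': node 1→2
i=2 'c': node 2→3  ** P0@[0:2]
i=3 'a': node 3→1 (fail-walked)
i=4 'd': node 1→4 (fail-walked)
i=5 'a': node 4→1 (fail-walked)
i=6 'a': node 1→1 (fail-walked)
i=7 'a': node 1→1 (fail-walked)
i=8 'c': node 1→2
i=9 'c': node 2→3  ** P0@[7:9]
i=10 'b': node 3→0 (fail-walked)
i=11 'd': node 0→4
i=12 'd': node 4→4 (fail-walked)
i=13 'd': node 4→4 (fail-walked)
i=14 'b': node 4→5
i=15 'a': node 5→6
i=16 'b': node 6→7  ** P1@[13:16]
i=17 'a': node 7→1 (fail-walked)
i=18 'b': node 1→0 (fail-walked)
i=19 'd': node 0→4
i=20 'b': node 4→5
i=21 'a': node 5→6
i=22 'b': node 6→7  ** P1@[19:22]
i=23 'd': node 7→4 (fail-walked)
i=24 'b': node 4→5

All matches (sorted): [[2,0],[9,0],[16,1],[22,1]]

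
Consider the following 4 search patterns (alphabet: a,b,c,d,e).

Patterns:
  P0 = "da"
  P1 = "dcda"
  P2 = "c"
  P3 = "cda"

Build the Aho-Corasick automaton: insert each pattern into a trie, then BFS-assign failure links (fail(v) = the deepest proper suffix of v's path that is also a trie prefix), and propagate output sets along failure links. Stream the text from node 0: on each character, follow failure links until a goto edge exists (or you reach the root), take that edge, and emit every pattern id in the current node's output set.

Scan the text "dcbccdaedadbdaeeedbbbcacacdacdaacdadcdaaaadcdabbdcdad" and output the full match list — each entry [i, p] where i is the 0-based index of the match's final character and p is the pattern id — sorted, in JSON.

Construct AC machine:
Trie nodes:
  0='ε' goto c→6 d→1
  1='d' goto a→2 c→3
  2='da' goto ·  [P0 ends]
  3='dc' goto d→4
  4='dcd' goto a→5
  5='dcda' goto ·  [P1 ends]
  6='c' goto d→7  [P2 ends]
  7='cd' goto a→8
  8='cda' goto ·  [P3 ends]

Failure links (BFS by depth):
  fail(1) 'd': from fail(0)=0 chase 'd': 0 ⇒ 0;  out=∅∪out(0)=∅
  fail(6) 'c': from fail(0)=0 chase 'c': 0 ⇒ 0;  out={2}∪out(0)={2}
  fail(2) 'da': from fail(1)=0 chase 'a': 0 ⇒ 0;  out={0}∪out(0)={0}
  fail(3) 'dc': from fail(1)=0 chase 'c': 0 ⇒ 6;  out=∅∪out(6)={2}
  fail(7) 'cd': from fail(6)=0 chase 'd': 0 ⇒ 1;  out=∅∪out(1)=∅
  fail(4) 'dcd': from fail(3)=6 chase 'd': 6 ⇒ 7;  out=∅∪out(7)=∅
  fail(8) 'cda': from fail(7)=1 chase 'a': 1 ⇒ 2;  out={3}∪out(2)={0,3}
  fail(5) 'dcda': from fail(4)=7 chase 'a': 7 ⇒ 8;  out={1}∪out(8)={0,1,3}

Run:
i=0 'd': node 0→1
i=1 'c': node 1→3  emit P2@[1:1]
i=2 'b': node 3→0 (via fail)
i=3 'c': node 0→6  emit P2@[3:3]
i=4 'c': node 6→6 (via fail)  emit P2@[4:4]
i=5 'd': node 6→7
i=6 'a': node 7→8  emit P0@[5:6],P3@[4:6]
i=7 'e': node 8→0 (via fail)
i=8 'd': node 0→1
i=9 'a': node 1→2  emit P0@[8:9]
i=10 'd': node 2→1 (via fail)
i=11 'b': node 1→0 (via fail)
i=12 'd': node 0→1
i=13 'a': node 1→2  emit P0@[12:13]
i=14 'e': node 2→0 (via fail)
i=15 'e': node 0→0
i=16 'e': node 0→0
i=17 'd': node 0→1
i=18 'b': node 1→0 (via fail)
i=19 'b': node 0→0
i=20 'b': node 0→0
i=21 'c': node 0→6  emit P2@[21:21]
i=22 'a': node 6→0 (via fail)
i=23 'c': node 0→6  emit P2@[23:23]
i=24 'a': node 6→0 (via fail)
i=25 'c': node 0→6  emit P2@[25:25]
i=26 'd': node 6→7
i=27 'a': node 7→8  emit P0@[26:27],P3@[25:27]
i=28 'c': node 8→6 (via fail)  emit P2@[28:28]
i=29 'd': node 6→7
i=30 'a': node 7→8  emit P0@[29:30],P3@[28:30]
i=31 'a': node 8→0 (via fail)
i=32 'c': node 0→6  emit P2@[32:32]
i=33 'd': node 6→7
i=34 'a': node 7→8  emit P0@[33:34],P3@[32:34]
i=35 'd': node 8→1 (via fail)
i=36 'c': node 1→3  emit P2@[36:36]
i=37 'd': node 3→4
i=38 'a': node 4→5  emit P0@[37:38],P1@[35:38],P3@[36:38]
i=39 'a': node 5→0 (via fail)
i=40 'a': node 0→0
i=41 'a': node 0→0
i=42 'd': node 0→1
i=43 'c': node 1→3  emit P2@[43:43]
i=44 'd': node 3→4
i=45 'a': node 4→5  emit P0@[44:45],P1@[42:45],P3@[43:45]
i=46 'b': node 5→0 (via fail)
i=47 'b': node 0→0
i=48 'd': node 0→1
i=49 'c': node 1→3  emit P2@[49:49]
i=50 'd': node 3→4
i=51 'a': node 4→5  emit P0@[50:51],P1@[48:51],P3@[49:51]
i=52 'd': node 5→1 (via fail)

Matches: [[1,2],[3,2],[4,2],[6,0],[6,3],[9,0],[13,0],[21,2],[23,2],[25,2],[27,0],[27,3],[28,2],[30,0],[30,3],[32,2],[34,0],[34,3],[36,2],[38,0],[38,1],[38,3],[43,2],[45,0],[45,1],[45,3],[49,2],[51,0],[51,1],[51,3]]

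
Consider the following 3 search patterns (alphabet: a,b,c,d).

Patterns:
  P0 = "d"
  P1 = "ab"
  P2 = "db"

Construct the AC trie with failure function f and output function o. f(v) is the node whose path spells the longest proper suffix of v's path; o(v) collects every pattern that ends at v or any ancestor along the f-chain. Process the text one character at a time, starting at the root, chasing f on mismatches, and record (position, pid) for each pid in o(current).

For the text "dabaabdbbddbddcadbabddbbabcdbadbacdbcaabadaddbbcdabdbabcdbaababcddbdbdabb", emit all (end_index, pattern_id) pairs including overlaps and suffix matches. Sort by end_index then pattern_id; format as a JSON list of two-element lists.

Build:
Trie nodes:
  0='ε' goto a→2 d→1
  1='d' goto b→4  [P0 ends]
  2='a' goto b→3
  3='ab' goto ·  [P1 ends]
  4='db' goto ·  [P2 ends]

BFS fail/out derivation:
  n1('d'): parent n0 fail=0; on 'd' 0 → fail=0;  out {0}∪∅={0}
  n2('a'): parent n0 fail=0; on 'a' 0 → fail=0;  out ∅∪∅=∅
  n3('ab'): parent n2 fail=0; on 'b' 0 → fail=0;  out {1}∪∅={1}
  n4('db'): parent n1 fail=0; on 'b' 0 → fail=0;  out {2}∪∅={2}

Scan:
[0] read 'd'  n0⇒n1  emit P0@[0:0]
[1] read 'a'  n1⇒n2 ·f
[2] read 'b'  n2⇒n3  emit P1@[1:2]
[3] read 'a'  n3⇒n2 ·f
[4] read 'a'  n2⇒n2 ·f
[5] read 'b'  n2⇒n3  emit P1@[4:5]
[6] read 'd'  n3⇒n1 ·f  emit P0@[6:6]
[7] read 'b'  n1⇒n4  emit P2@[6:7]
[8] read 'b'  n4⇒n0 ·f
[9] read 'd'  n0⇒n1  emit P0@[9:9]
[10] read 'd'  n1⇒n1 ·f  emit P0@[10:10]
[11] read 'b'  n1⇒n4  emit P2@[10:11]
[12] read 'd'  n4⇒n1 ·f  emit P0@[12:12]
[13] read 'd'  n1⇒n1 ·f  emit P0@[13:13]
[14] read 'c'  n1⇒n0 ·f
[15] read 'a'  n0⇒n2
[16] read 'd'  n2⇒n1 ·f  emit P0@[16:16]
[17] read 'b'  n1⇒n4  emit P2@[16:17]
[18] read 'a'  n4⇒n2 ·f
[19] read 'b'  n2⇒n3  emit P1@[18:19]
[20] read 'd'  n3⇒n1 ·f  emit P0@[20:20]
[21] read 'd'  n1⇒n1 ·f  emit P0@[21:21]
[22] read 'b'  n1⇒n4  emit P2@[21:22]
[23] read 'b'  n4⇒n0 ·f
[24] read 'a'  n0⇒n2
[25] read 'b'  n2⇒n3  emit P1@[24:25]
[26] read 'c'  n3⇒n0 ·f
[27] read 'd'  n0⇒n1  emit P0@[27:27]
[28] read 'b'  n1⇒n4  emit P2@[27:28]
[29] read 'a'  n4⇒n2 ·f
[30] read 'd'  n2⇒n1 ·f  emit P0@[30:30]
[31] read 'b'  n1⇒n4  emit P2@[30:31]
[32] read 'a'  n4⇒n2 ·f
[33] read 'c'  n2⇒n0 ·f
[34] read 'd'  n0⇒n1  emit P0@[34:34]
[35] read 'b'  n1⇒n4  emit P2@[34:35]
[36] read 'c'  n4⇒n0 ·f
[37] read 'a'  n0⇒n2
[38] read 'a'  n2⇒n2 ·f
[39] read 'b'  n2⇒n3  emit P1@[38:39]
[40] read 'a'  n3⇒n2 ·f
[41] read 'd'  n2⇒n1 ·f  emit P0@[41:41]
[42] read 'a'  n1⇒n2 ·f
[43] read 'd'  n2⇒n1 ·f  emit P0@[43:43]
[44] read 'd'  n1⇒n1 ·f  emit P0@[44:44]
[45] read 'b'  n1⇒n4  emit P2@[44:45]
[46] read 'b'  n4⇒n0 ·f
[47] read 'c'  n0⇒n0
[48] read 'd'  n0⇒n1  emit P0@[48:48]
[49] read 'a'  n1⇒n2 ·f
[50] read 'b'  n2⇒n3  emit P1@[49:50]
[51] read 'd'  n3⇒n1 ·f  emit P0@[51:51]
[52] read 'b'  n1⇒n4  emit P2@[51:52]
[53] read 'a'  n4⇒n2 ·f
[54] read 'b'  n2⇒n3  emit P1@[53:54]
[55] read 'c'  n3⇒n0 ·f
[56] read 'd'  n0⇒n1  emit P0@[56:56]
[57] read 'b'  n1⇒n4  emit P2@[56:57]
[58] read 'a'  n4⇒n2 ·f
[59] read 'a'  n2⇒n2 ·f
[60] read 'b'  n2⇒n3  emit P1@[59:60]
[61] read 'a'  n3⇒n2 ·f
[62] read 'b'  n2⇒n3  emit P1@[61:62]
[63] read 'c'  n3⇒n0 ·f
[64] read 'd'  n0⇒n1  emit P0@[64:64]
[65] read 'd'  n1⇒n1 ·f  emit P0@[65:65]
[66] read 'b'  n1⇒n4  emit P2@[65:66]
[67] read 'd'  n4⇒n1 ·f  emit P0@[67:67]
[68] read 'b'  n1⇒n4  emit P2@[67:68]
[69] read 'd'  n4⇒n1 ·f  emit P0@[69:69]
[70] read 'a'  n1⇒n2 ·f
[71] read 'b'  n2⇒n3  emit P1@[70:71]
[72] read 'b'  n3⇒n0 ·f

Matches: [[0,0],[2,1],[5,1],[6,0],[7,2],[9,0],[10,0],[11,2],[12,0],[13,0],[16,0],[17,2],[19,1],[20,0],[21,0],[22,2],[25,1],[27,0],[28,2],[30,0],[31,2],[34,0],[35,2],[39,1],[41,0],[43,0],[44,0],[45,2],[48,0],[50,1],[51,0],[52,2],[54,1],[56,0],[57,2],[60,1],[62,1],[64,0],[65,0],[66,2],[67,0],[68,2],[69,0],[71,1]]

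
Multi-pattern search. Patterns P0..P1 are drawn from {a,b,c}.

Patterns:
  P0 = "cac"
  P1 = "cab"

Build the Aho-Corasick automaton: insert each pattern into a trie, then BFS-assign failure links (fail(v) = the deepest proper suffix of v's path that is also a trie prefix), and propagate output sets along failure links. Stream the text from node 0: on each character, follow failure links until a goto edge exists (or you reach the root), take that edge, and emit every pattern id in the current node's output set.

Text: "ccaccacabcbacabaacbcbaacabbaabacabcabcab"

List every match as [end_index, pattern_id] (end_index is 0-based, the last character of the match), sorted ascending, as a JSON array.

Construct AC machine:
Trie nodes:
  n0 'ε': c→1
  n1 'c': a→2
  n2 'ca': b→4 c→3
  n3 'cac': ·  [P0 ends]
  n4 'cab': ·  [P1 ends]

Failure links (BFS by depth):
  fail(1) 'c': from fail(0)=0 chase 'c': 0 ⇒ 0;  out=∅∪out(0)=∅
  fail(2) 'ca': from fail(1)=0 chase 'a': 0 ⇒ 0;  out=∅∪out(0)=∅
  fail(3) 'cac': from fail(2)=0 chase 'c': 0 ⇒ 1;  out={0}∪out(1)={0}
  fail(4) 'cab': from fail(2)=0 chase 'b': 0 ⇒ 0;  out={1}∪out(0)={1}

Text stream:
[0] read 'c'  n0⇒n1
[1] read 'c'  n1⇒n1 ·f
[2] read 'a'  n1⇒n2
[3] read 'c'  n2⇒n3  ** P0@[1:3]
[4] read 'c'  n3⇒n1 ·f
[5] read 'a'  n1⇒n2
[6] read 'c'  n2⇒n3  ** P0@[4:6]
[7] read 'a'  n3⇒n2 ·f
[8] read 'b'  n2⇒n4  ** P1@[6:8]
[9] read 'c'  n4⇒n1 ·f
[10] read 'b'  n1⇒n0 ·f
[11] read 'a'  n0⇒n0
[12] read 'c'  n0⇒n1
[13] read 'a'  n1⇒n2
[14] read 'b'  n2⇒n4  ** P1@[12:14]
[15] read 'a'  n4⇒n0 ·f
[16] read 'a'  n0⇒n0
[17] read 'c'  n0⇒n1
[18] read 'b'  n1⇒n0 ·f
[19] read 'c'  n0⇒n1
[20] read 'b'  n1⇒n0 ·f
[21] read 'a'  n0⇒n0
[22] read 'a'  n0⇒n0
[23] read 'c'  n0⇒n1
[24] read 'a'  n1⇒n2
[25] read 'b'  n2⇒n4  ** P1@[23:25]
[26] read 'b'  n4⇒n0 ·f
[27] read 'a'  n0⇒n0
[28] read 'a'  n0⇒n0
[29] read 'b'  n0⇒n0
[30] read 'a'  n0⇒n0
[31] read 'c'  n0⇒n1
[32] read 'a'  n1⇒n2
[33] read 'b'  n2⇒n4  ** P1@[31:33]
[34] read 'c'  n4⇒n1 ·f
[35] read 'a'  n1⇒n2
[36] read 'b'  n2⇒n4  ** P1@[34:36]
[37] read 'c'  n4⇒n1 ·f
[38] read 'a'  n1⇒n2
[39] read 'b'  n2⇒n4  ** P1@[37:39]

Matches: [[3,0],[6,0],[8,1],[14,1],[25,1],[33,1],[36,1],[39,1]]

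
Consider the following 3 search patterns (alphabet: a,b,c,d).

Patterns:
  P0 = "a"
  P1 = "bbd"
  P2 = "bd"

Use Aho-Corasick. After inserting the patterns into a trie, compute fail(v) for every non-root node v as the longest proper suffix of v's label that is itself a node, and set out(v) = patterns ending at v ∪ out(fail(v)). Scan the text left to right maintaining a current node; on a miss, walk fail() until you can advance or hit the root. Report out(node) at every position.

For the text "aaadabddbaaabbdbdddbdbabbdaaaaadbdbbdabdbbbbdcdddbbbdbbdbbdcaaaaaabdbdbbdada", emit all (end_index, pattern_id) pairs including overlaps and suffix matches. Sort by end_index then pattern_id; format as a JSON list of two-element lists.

Build:
Trie (insert patterns):
  0='ε' goto a→1 b→2
  1='a' goto ·  ←P0
  2='b' goto b→3 d→5
  3='bb' goto d→4
  4='bbd' goto ·  ←P1
  5='bd' goto ·  ←P2

BFS fail/out derivation:
  n1('a'): parent n0 fail=0; on 'a' 0 → fail=0;  out {0}∪∅={0}
  n2('b'): parent n0 fail=0; on 'b' 0 → fail=0;  out ∅∪∅=∅
  n3('bb'): parent n2 fail=0; on 'b' 0 → fail=2;  out ∅∪∅=∅
  n5('bd'): parent n2 fail=0; on 'd' 0 → fail=0;  out {2}∪∅={2}
  n4('bbd'): parent n3 fail=2; on 'd' 2 → fail=5;  out {1}∪{2}={1,2}

Text stream:
i=0 'a': node 0→1  → match P0@[0:0]
i=1 'a': node 1→1 (via fail)  → match P0@[1:1]
i=2 'a': node 1→1 (via fail)  → match P0@[2:2]
i=3 'd': node 1→0 (via fail)
i=4 'a': node 0→1  → match P0@[4:4]
i=5 'b': node 1→2 (via fail)
i=6 'd': node 2→5  → match P2@[5:6]
i=7 'd': node 5→0 (via fail)
i=8 'b': node 0→2
i=9 'a': node 2→1 (via fail)  → match P0@[9:9]
i=10 'a': node 1→1 (via fail)  → match P0@[10:10]
i=11 'a': node 1→1 (via fail)  → match P0@[11:11]
i=12 'b': node 1→2 (via fail)
i=13 'b': node 2→3
i=14 'd': node 3→4  → match P1@[12:14],P2@[13:14]
i=15 'b': node 4→2 (via fail)
i=16 'd': node 2→5  → match P2@[15:16]
i=17 'd': node 5→0 (via fail)
i=18 'd': node 0→0
i=19 'b': node 0→2
i=20 'd': node 2→5  → match P2@[19:20]
i=21 'b': node 5→2 (via fail)
i=22 'a': node 2→1 (via fail)  → match P0@[22:22]
i=23 'b': node 1→2 (via fail)
i=24 'b': node 2→3
i=25 'd': node 3→4  → match P1@[23:25],P2@[24:25]
i=26 'a': node 4→1 (via fail)  → match P0@[26:26]
i=27 'a': node 1→1 (via fail)  → match P0@[27:27]
i=28 'a': node 1→1 (via fail)  → match P0@[28:28]
i=29 'a': node 1→1 (via fail)  → match P0@[29:29]
i=30 'a': node 1→1 (via fail)  → match P0@[30:30]
i=31 'd': node 1→0 (via fail)
i=32 'b': node 0→2
i=33 'd': node 2→5  → match P2@[32:33]
i=34 'b': node 5→2 (via fail)
i=35 'b': node 2→3
i=36 'd': node 3→4  → match P1@[34:36],P2@[35:36]
i=37 'a': node 4→1 (via fail)  → match P0@[37:37]
i=38 'b': node 1→2 (via fail)
i=39 'd': node 2→5  → match P2@[38:39]
i=40 'b': node 5→2 (via fail)
i=41 'b': node 2→3
i=42 'b': node 3→3 (via fail)
i=43 'b': node 3→3 (via fail)
i=44 'd': node 3→4  → match P1@[42:44],P2@[43:44]
i=45 'c': node 4→0 (via fail)
i=46 'd': node 0→0
i=47 'd': node 0→0
i=48 'd': node 0→0
i=49 'b': node 0→2
i=50 'b': node 2→3
i=51 'b': node 3→3 (via fail)
i=52 'd': node 3→4  → match P1@[50:52],P2@[51:52]
i=53 'b': node 4→2 (via fail)
i=54 'b': node 2→3
i=55 'd': node 3→4  → match P1@[53:55],P2@[54:55]
i=56 'b': node 4→2 (via fail)
i=57 'b': node 2→3
i=58 'd': node 3→4  → match P1@[56:58],P2@[57:58]
i=59 'c': node 4→0 (via fail)
i=60 'a': node 0→1  → match P0@[60:60]
i=61 'a': node 1→1 (via fail)  → match P0@[61:61]
i=62 'a': node 1→1 (via fail)  → match P0@[62:62]
i=63 'a': node 1→1 (via fail)  → match P0@[63:63]
i=64 'a': node 1→1 (via fail)  → match P0@[64:64]
i=65 'a': node 1→1 (via fail)  → match P0@[65:65]
i=66 'b': node 1→2 (via fail)
i=67 'd': node 2→5  → match P2@[66:67]
i=68 'b': node 5→2 (via fail)
i=69 'd': node 2→5  → match P2@[68:69]
i=70 'b': node 5→2 (via fail)
i=71 'b': node 2→3
i=72 'd': node 3→4  → match P1@[70:72],P2@[71:72]
i=73 'a': node 4→1 (via fail)  → match P0@[73:73]
i=74 'd': node 1→0 (via fail)
i=75 'a': node 0→1  → match P0@[75:75]

All matches (sorted): [[0,0],[1,0],[2,0],[4,0],[6,2],[9,0],[10,0],[11,0],[14,1],[14,2],[16,2],[20,2],[22,0],[25,1],[25,2],[26,0],[27,0],[28,0],[29,0],[30,0],[33,2],[36,1],[36,2],[37,0],[39,2],[44,1],[44,2],[52,1],[52,2],[55,1],[55,2],[58,1],[58,2],[60,0],[61,0],[62,0],[63,0],[64,0],[65,0],[67,2],[69,2],[72,1],[72,2],[73,0],[75,0]]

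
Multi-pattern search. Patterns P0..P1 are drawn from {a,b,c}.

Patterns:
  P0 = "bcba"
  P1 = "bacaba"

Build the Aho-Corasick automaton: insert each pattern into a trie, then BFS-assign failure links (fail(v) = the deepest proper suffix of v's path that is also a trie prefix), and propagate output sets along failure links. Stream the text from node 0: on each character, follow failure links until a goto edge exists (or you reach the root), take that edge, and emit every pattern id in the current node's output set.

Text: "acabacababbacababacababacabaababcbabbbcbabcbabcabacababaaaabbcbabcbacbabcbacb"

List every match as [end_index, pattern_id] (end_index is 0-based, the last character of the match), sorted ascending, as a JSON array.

Build:
Trie (insert patterns):
  0='ε' goto b→1
  1='b' goto a→5 c→2
  2='bc' goto b→3
  3='bcb' goto a→4
  4='bcba' goto ·  [P0 ends]
  5='ba' goto c→6
  6='bac' goto a→7
  7='baca' goto b→8
  8='bacab' goto a→9
  9='bacaba' goto ·  [P1 ends]

Failure links (BFS by depth):
  n1('b'): parent n0 fail=0; on 'b' 0 → fail=0;  out ∅∪∅=∅
  n2('bc'): parent n1 fail=0; on 'c' 0 → fail=0;  out ∅∪∅=∅
  n5('ba'): parent n1 fail=0; on 'a' 0 → fail=0;  out ∅∪∅=∅
  n3('bcb'): parent n2 fail=0; on 'b' 0 → fail=1;  out ∅∪∅=∅
  n6('bac'): parent n5 fail=0; on 'c' 0 → fail=0;  out ∅∪∅=∅
  n4('bcba'): parent n3 fail=1; on 'a' 1 → fail=5;  out {0}∪∅={0}
  n7('baca'): parent n6 fail=0; on 'a' 0 → fail=0;  out ∅∪∅=∅
  n8('bacab'): parent n7 fail=0; on 'b' 0 → fail=1;  out ∅∪∅=∅
  n9('bacaba'): parent n8 fail=1; on 'a' 1 → fail=5;  out {1}∪∅={1}

Scan:
i=0 'a': node 0→0
i=1 'c': node 0→0
i=2 'a': node 0→0
i=3 'b': node 0→1
i=4 'a': node 1→5
i=5 'c': node 5→6
i=6 'a': node 6→7
i=7 'b': node 7→8
i=8 'a': node 8→9  ** P1@[3:8]
i=9 'b': node 9→1 (fail-walked)
i=10 'b': node 1→1 (fail-walked)
i=11 'a': node 1→5
i=12 'c': node 5→6
i=13 'a': node 6→7
i=14 'b': node 7→8
i=15 'a': node 8→9  ** P1@[10:15]
i=16 'b': node 9→1 (fail-walked)
i=17 'a': node 1→5
i=18 'c': node 5→6
i=19 'a': node 6→7
i=20 'b': node 7→8
i=21 'a': node 8→9  ** P1@[16:21]
i=22 'b': node 9→1 (fail-walked)
i=23 'a': node 1→5
i=24 'c': node 5→6
i=25 'a': node 6→7
i=26 'b': node 7→8
i=27 'a': node 8→9  ** P1@[22:27]
i=28 'a': node 9→0 (fail-walked)
i=29 'b': node 0→1
i=30 'a': node 1→5
i=31 'b': node 5→1 (fail-walked)
i=32 'c': node 1→2
i=33 'b': node 2→3
i=34 'a': node 3→4  ** P0@[31:34]
i=35 'b': node 4→1 (fail-walked)
i=36 'b': node 1→1 (fail-walked)
i=37 'b': node 1→1 (fail-walked)
i=38 'c': node 1→2
i=39 'b': node 2→3
i=40 'a': node 3→4  ** P0@[37:40]
i=41 'b': node 4→1 (fail-walked)
i=42 'c': node 1→2
i=43 'b': node 2→3
i=44 'a': node 3→4  ** P0@[41:44]
i=45 'b': node 4→1 (fail-walked)
i=46 'c': node 1→2
i=47 'a': node 2→0 (fail-walked)
i=48 'b': node 0→1
i=49 'a': node 1→5
i=50 'c': node 5→6
i=51 'a': node 6→7
i=52 'b': node 7→8
i=53 'a': node 8→9  ** P1@[48:53]
i=54 'b': node 9→1 (fail-walked)
i=55 'a': node 1→5
i=56 'a': node 5→0 (fail-walked)
i=57 'a': node 0→0
i=58 'a': node 0→0
i=59 'b': node 0→1
i=60 'b': node 1→1 (fail-walked)
i=61 'c': node 1→2
i=62 'b': node 2→3
i=63 'a': node 3→4  ** P0@[60:63]
i=64 'b': node 4→1 (fail-walked)
i=65 'c': node 1→2
i=66 'b': node 2→3
i=67 'a': node 3→4  ** P0@[64:67]
i=68 'c': node 4→6 (fail-walked)
i=69 'b': node 6→1 (fail-walked)
i=70 'a': node 1→5
i=71 'b': node 5→1 (fail-walked)
i=72 'c': node 1→2
i=73 'b': node 2→3
i=74 'a': node 3→4  ** P0@[71:74]
i=75 'c': node 4→6 (fail-walked)
i=76 'b': node 6→1 (fail-walked)

All matches (sorted): [[8,1],[15,1],[21,1],[27,1],[34,0],[40,0],[44,0],[53,1],[63,0],[67,0],[74,0]]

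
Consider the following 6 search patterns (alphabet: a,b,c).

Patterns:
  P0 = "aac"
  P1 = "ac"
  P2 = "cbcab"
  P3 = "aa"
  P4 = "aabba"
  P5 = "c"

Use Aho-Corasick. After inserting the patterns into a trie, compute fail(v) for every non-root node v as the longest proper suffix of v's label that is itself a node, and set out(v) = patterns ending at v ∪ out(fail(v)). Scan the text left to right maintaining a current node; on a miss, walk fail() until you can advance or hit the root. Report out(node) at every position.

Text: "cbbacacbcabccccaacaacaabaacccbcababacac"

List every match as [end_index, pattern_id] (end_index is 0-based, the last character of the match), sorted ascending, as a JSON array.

Build:
Trie (insert patterns):
  0='ε' goto a→1 c→5
  1='a' goto a→2 c→4
  2='aa' goto b→10 c→3  [P3 ends]
  3='aac' goto ·  [P0 ends]
  4='ac' goto ·  [P1 ends]
  5='c' goto b→6  [P5 ends]
  6='cb' goto c→7
  7='cbc' goto a→8
  8='cbca' goto b→9
  9='cbcab' goto ·  [P2 ends]
  10='aab' goto b→11
  11='aabb' goto a→12
  12='aabba' goto ·  [P4 ends]

Failure links (BFS by depth):
  n1('a'): parent n0 fail=0; on 'a' 0 → fail=0;  out ∅∪∅=∅
  n5('c'): parent n0 fail=0; on 'c' 0 → fail=0;  out {5}∪∅={5}
  n2('aa'): parent n1 fail=0; on 'a' 0 → fail=1;  out {3}∪∅={3}
  n4('ac'): parent n1 fail=0; on 'c' 0 → fail=5;  out {1}∪{5}={1,5}
  n6('cb'): parent n5 fail=0; on 'b' 0 → fail=0;  out ∅∪∅=∅
  n3('aac'): parent n2 fail=1; on 'c' 1 → fail=4;  out {0}∪{1,5}={0,1,5}
  n7('cbc'): parent n6 fail=0; on 'c' 0 → fail=5;  out ∅∪{5}={5}
  n10('aab'): parent n2 fail=1; on 'b' 1→0 → fail=0;  out ∅∪∅=∅
  n8('cbca'): parent n7 fail=5; on 'a' 5→0 → fail=1;  out ∅∪∅=∅
  n11('aabb'): parent n10 fail=0; on 'b' 0 → fail=0;  out ∅∪∅=∅
  n9('cbcab'): parent n8 fail=1; on 'b' 1→0 → fail=0;  out {2}∪∅={2}
  n12('aabba'): parent n11 fail=0; on 'a' 0 → fail=1;  out {4}∪∅={4}

Run:
[0] read 'c'  n0⇒n5  emit P5@[0:0]
[1] read 'b'  n5⇒n6
[2] read 'b'  n6⇒n0 (fail-walked)
[3] read 'a'  n0⇒n1
[4] read 'c'  n1⇒n4  emit P1@[3:4],P5@[4:4]
[5] read 'a'  n4⇒n1 (fail-walked)
[6] read 'c'  n1⇒n4  emit P1@[5:6],P5@[6:6]
[7] read 'b'  n4⇒n6 (fail-walked)
[8] read 'c'  n6⇒n7  emit P5@[8:8]
[9] read 'a'  n7⇒n8
[10] read 'b'  n8⇒n9  emit P2@[6:10]
[11] read 'c'  n9⇒n5 (fail-walked)  emit P5@[11:11]
[12] read 'c'  n5⇒n5 (fail-walked)  emit P5@[12:12]
[13] read 'c'  n5⇒n5 (fail-walked)  emit P5@[13:13]
[14] read 'c'  n5⇒n5 (fail-walked)  emit P5@[14:14]
[15] read 'a'  n5⇒n1 (fail-walked)
[16] read 'a'  n1⇒n2  emit P3@[15:16]
[17] read 'c'  n2⇒n3  emit P0@[15:17],P1@[16:17],P5@[17:17]
[18] read 'a'  n3⇒n1 (fail-walked)
[19] read 'a'  n1⇒n2  emit P3@[18:19]
[20] read 'c'  n2⇒n3  emit P0@[18:20],P1@[19:20],P5@[20:20]
[21] read 'a'  n3⇒n1 (fail-walked)
[22] read 'a'  n1⇒n2  emit P3@[21:22]
[23] read 'b'  n2⇒n10
[24] read 'a'  n10⇒n1 (fail-walked)
[25] read 'a'  n1⇒n2  emit P3@[24:25]
[26] read 'c'  n2⇒n3  emit P0@[24:26],P1@[25:26],P5@[26:26]
[27] read 'c'  n3⇒n5 (fail-walked)  emit P5@[27:27]
[28] read 'c'  n5⇒n5 (fail-walked)  emit P5@[28:28]
[29] read 'b'  n5⇒n6
[30] read 'c'  n6⇒n7  emit P5@[30:30]
[31] read 'a'  n7⇒n8
[32] read 'b'  n8⇒n9  emit P2@[28:32]
[33] read 'a'  n9⇒n1 (fail-walked)
[34] read 'b'  n1⇒n0 (fail-walked)
[35] read 'a'  n0⇒n1
[36] read 'c'  n1⇒n4  emit P1@[35:36],P5@[36:36]
[37] read 'a'  n4⇒n1 (fail-walked)
[38] read 'c'  n1⇒n4  emit P1@[37:38],P5@[38:38]

Matches: [[0,5],[4,1],[4,5],[6,1],[6,5],[8,5],[10,2],[11,5],[12,5],[13,5],[14,5],[16,3],[17,0],[17,1],[17,5],[19,3],[20,0],[20,1],[20,5],[22,3],[25,3],[26,0],[26,1],[26,5],[27,5],[28,5],[30,5],[32,2],[36,1],[36,5],[38,1],[38,5]]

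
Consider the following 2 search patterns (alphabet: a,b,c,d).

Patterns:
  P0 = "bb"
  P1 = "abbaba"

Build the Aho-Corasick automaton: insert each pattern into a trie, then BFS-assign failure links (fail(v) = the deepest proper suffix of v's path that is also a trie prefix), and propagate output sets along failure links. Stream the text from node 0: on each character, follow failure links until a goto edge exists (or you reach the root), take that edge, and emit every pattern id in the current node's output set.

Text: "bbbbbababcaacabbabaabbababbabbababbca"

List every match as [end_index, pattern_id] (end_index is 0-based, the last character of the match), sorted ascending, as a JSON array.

Build automaton:
Trie nodes:
  0='ε' goto a→3 b→1
  1='b' goto b→2
  2='bb' goto ·  [P0 ends]
  3='a' goto b→4
  4='ab' goto b→5
  5='abb' goto a→6
  6='abba' goto b→7
  7='abbab' goto a→8
  8='abbaba' goto ·  [P1 ends]

BFS fail/out derivation:
  fail(1) 'b': from fail(0)=0 chase 'b': 0 ⇒ 0;  out=∅∪out(0)=∅
  fail(3) 'a': from fail(0)=0 chase 'a': 0 ⇒ 0;  out=∅∪out(0)=∅
  fail(2) 'bb': from fail(1)=0 chase 'b': 0 ⇒ 1;  out={0}∪out(1)={0}
  fail(4) 'ab': from fail(3)=0 chase 'b': 0 ⇒ 1;  out=∅∪out(1)=∅
  fail(5) 'abb': from fail(4)=1 chase 'b': 1 ⇒ 2;  out=∅∪out(2)={0}
  fail(6) 'abba': from fail(5)=2 chase 'a': 2→1→0 ⇒ 3;  out=∅∪out(3)=∅
  fail(7) 'abbab': from fail(6)=3 chase 'b': 3 ⇒ 4;  out=∅∪out(4)=∅
  fail(8) 'abbaba': from fail(7)=4 chase 'a': 4→1→0 ⇒ 3;  out={1}∪out(3)={1}

Run:
pos 0 'b': at 1
pos 1 'b': at 2  emit P0@[0:1]
pos 2 'b': at 2 (via fail)  emit P0@[1:2]
pos 3 'b': at 2 (via fail)  emit P0@[2:3]
pos 4 'b': at 2 (via fail)  emit P0@[3:4]
pos 5 'a': at 3 (via fail)
pos 6 'b': at 4
pos 7 'a': at 3 (via fail)
pos 8 'b': at 4
pos 9 'c': at 0 (via fail)
pos 10 'a': at 3
pos 11 'a': at 3 (via fail)
pos 12 'c': at 0 (via fail)
pos 13 'a': at 3
pos 14 'b': at 4
pos 15 'b': at 5  emit P0@[14:15]
pos 16 'a': at 6
pos 17 'b': at 7
pos 18 'a': at 8  emit P1@[13:18]
pos 19 'a': at 3 (via fail)
pos 20 'b': at 4
pos 21 'b': at 5  emit P0@[20:21]
pos 22 'a': at 6
pos 23 'b': at 7
pos 24 'a': at 8  emit P1@[19:24]
pos 25 'b': at 4 (via fail)
pos 26 'b': at 5  emit P0@[25:26]
pos 27 'a': at 6
pos 28 'b': at 7
pos 29 'b': at 5 (via fail)  emit P0@[28:29]
pos 30 'a': at 6
pos 31 'b': at 7
pos 32 'a': at 8  emit P1@[27:32]
pos 33 'b': at 4 (via fail)
pos 34 'b': at 5  emit P0@[33:34]
pos 35 'c': at 0 (via fail)
pos 36 'a': at 3

All matches (sorted): [[1,0],[2,0],[3,0],[4,0],[15,0],[18,1],[21,0],[24,1],[26,0],[29,0],[32,1],[34,0]]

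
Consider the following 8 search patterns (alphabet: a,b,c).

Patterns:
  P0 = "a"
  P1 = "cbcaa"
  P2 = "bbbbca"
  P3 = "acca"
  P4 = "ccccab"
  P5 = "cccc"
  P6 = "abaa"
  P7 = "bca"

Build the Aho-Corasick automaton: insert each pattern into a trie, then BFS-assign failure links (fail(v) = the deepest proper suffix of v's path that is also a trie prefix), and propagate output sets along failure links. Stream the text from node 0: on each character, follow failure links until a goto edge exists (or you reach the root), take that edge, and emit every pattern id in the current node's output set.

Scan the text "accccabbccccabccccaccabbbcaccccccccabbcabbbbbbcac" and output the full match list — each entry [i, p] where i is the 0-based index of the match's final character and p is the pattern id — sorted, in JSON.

Build automaton:
Trie nodes:
  0='ε' goto a→1 b→7 c→2
  1='a' goto b→21 c→13  ←P0
  2='c' goto b→3 c→16
  3='cb' goto c→4
  4='cbc' goto a→5
  5='cbca' goto a→6
  6='cbcaa' goto ·  ←P1
  7='b' goto b→8 c→24
  8='bb' goto b→9
  9='bbb' goto b→10
  10='bbbb' goto c→11
  11='bbbbc' goto a→12
  12='bbbbca' goto ·  ←P2
  13='ac' goto c→14
  14='acc' goto a→15
  15='acca' goto ·  ←P3
  16='cc' goto c→17
  17='ccc' goto c→18
  18='cccc' goto a→19  ←P5
  19='cccca' goto b→20
  20='ccccab' goto ·  ←P4
  21='ab' goto a→22
  22='aba' goto a→23
  23='abaa' goto ·  ←P6
  24='bc' goto a→25
  25='bca' goto ·  ←P7

Failure links (BFS by depth):
  fail(1) 'a': from fail(0)=0 chase 'a': 0 ⇒ 0;  out={0}∪out(0)={0}
  fail(2) 'c': from fail(0)=0 chase 'c': 0 ⇒ 0;  out=∅∪out(0)=∅
  fail(7) 'b': from fail(0)=0 chase 'b': 0 ⇒ 0;  out=∅∪out(0)=∅
  fail(3) 'cb': from fail(2)=0 chase 'b': 0 ⇒ 7;  out=∅∪out(7)=∅
  fail(8) 'bb': from fail(7)=0 chase 'b': 0 ⇒ 7;  out=∅∪out(7)=∅
  fail(13) 'ac': from fail(1)=0 chase 'c': 0 ⇒ 2;  out=∅∪out(2)=∅
  fail(16) 'cc': from fail(2)=0 chase 'c': 0 ⇒ 2;  out=∅∪out(2)=∅
  fail(21) 'ab': from fail(1)=0 chase 'b': 0 ⇒ 7;  out=∅∪out(7)=∅
  fail(24) 'bc': from fail(7)=0 chase 'c': 0 ⇒ 2;  out=∅∪out(2)=∅
  fail(4) 'cbc': from fail(3)=7 chase 'c': 7 ⇒ 24;  out=∅∪out(24)=∅
  fail(9) 'bbb': from fail(8)=7 chase 'b': 7 ⇒ 8;  out=∅∪out(8)=∅
  fail(14) 'acc': from fail(13)=2 chase 'c': 2 ⇒ 16;  out=∅∪out(16)=∅
  fail(17) 'ccc': from fail(16)=2 chase 'c': 2 ⇒ 16;  out=∅∪out(16)=∅
  fail(22) 'aba': from fail(21)=7 chase 'a': 7→0 ⇒ 1;  out=∅∪out(1)={0}
  fail(25) 'bca': from fail(24)=2 chase 'a': 2→0 ⇒ 1;  out={7}∪out(1)={0,7}
  fail(5) 'cbca': from fail(4)=24 chase 'a': 24 ⇒ 25;  out=∅∪out(25)={0,7}
  fail(10) 'bbbb': from fail(9)=8 chase 'b': 8 ⇒ 9;  out=∅∪out(9)=∅
  fail(15) 'acca': from fail(14)=16 chase 'a': 16→2→0 ⇒ 1;  out={3}∪out(1)={0,3}
  fail(18) 'cccc': from fail(17)=16 chase 'c': 16 ⇒ 17;  out={5}∪out(17)={5}
  fail(23) 'abaa': from fail(22)=1 chase 'a': 1→0 ⇒ 1;  out={6}∪out(1)={0,6}
  fail(6) 'cbcaa': from fail(5)=25 chase 'a': 25→1→0 ⇒ 1;  out={1}∪out(1)={0,1}
  fail(11) 'bbbbc': from fail(10)=9 chase 'c': 9→8→7 ⇒ 24;  out=∅∪out(24)=∅
  fail(19) 'cccca': from fail(18)=17 chase 'a': 17→16→2→0 ⇒ 1;  out=∅∪out(1)={0}
  fail(12) 'bbbbca': from fail(11)=24 chase 'a': 24 ⇒ 25;  out={2}∪out(25)={0,2,7}
  fail(20) 'ccccab': from fail(19)=1 chase 'b': 1 ⇒ 21;  out={4}∪out(21)={4}

Run:
pos 0 'a': at 1  ** P0@[0:0]
pos 1 'c': at 13
pos 2 'c': at 14
pos 3 'c': at 17 (fail-walked)
pos 4 'c': at 18  ** P5@[1:4]
pos 5 'a': at 19  ** P0@[5:5]
pos 6 'b': at 20  ** P4@[1:6]
pos 7 'b': at 8 (fail-walked)
pos 8 'c': at 24 (fail-walked)
pos 9 'c': at 16 (fail-walked)
pos 10 'c': at 17
pos 11 'c': at 18  ** P5@[8:11]
pos 12 'a': at 19  ** P0@[12:12]
pos 13 'b': at 20  ** P4@[8:13]
pos 14 'c': at 24 (fail-walked)
pos 15 'c': at 16 (fail-walked)
pos 16 'c': at 17
pos 17 'c': at 18  ** P5@[14:17]
pos 18 'a': at 19  ** P0@[18:18]
pos 19 'c': at 13 (fail-walked)
pos 20 'c': at 14
pos 21 'a': at 15  ** P0@[21:21],P3@[18:21]
pos 22 'b': at 21 (fail-walked)
pos 23 'b': at 8 (fail-walked)
pos 24 'b': at 9
pos 25 'c': at 24 (fail-walked)
pos 26 'a': at 25  ** P0@[26:26],P7@[24:26]
pos 27 'c': at 13 (fail-walked)
pos 28 'c': at 14
pos 29 'c': at 17 (fail-walked)
pos 30 'c': at 18  ** P5@[27:30]
pos 31 'c': at 18 (fail-walked)  ** P5@[28:31]
pos 32 'c': at 18 (fail-walked)  ** P5@[29:32]
pos 33 'c': at 18 (fail-walked)  ** P5@[30:33]
pos 34 'c': at 18 (fail-walked)  ** P5@[31:34]
pos 35 'a': at 19  ** P0@[35:35]
pos 36 'b': at 20  ** P4@[31:36]
pos 37 'b': at 8 (fail-walked)
pos 38 'c': at 24 (fail-walked)
pos 39 'a': at 25  ** P0@[39:39],P7@[37:39]
pos 40 'b': at 21 (fail-walked)
pos 41 'b': at 8 (fail-walked)
pos 42 'b': at 9
pos 43 'b': at 10
pos 44 'b': at 10 (fail-walked)
pos 45 'b': at 10 (fail-walked)
pos 46 'c': at 11
pos 47 'a': at 12  ** P0@[47:47],P2@[42:47],P7@[45:47]
pos 48 'c': at 13 (fail-walked)

Result: [[0,0],[4,5],[5,0],[6,4],[11,5],[12,0],[13,4],[17,5],[18,0],[21,0],[21,3],[26,0],[26,7],[30,5],[31,5],[32,5],[33,5],[34,5],[35,0],[36,4],[39,0],[39,7],[47,0],[47,2],[47,7]]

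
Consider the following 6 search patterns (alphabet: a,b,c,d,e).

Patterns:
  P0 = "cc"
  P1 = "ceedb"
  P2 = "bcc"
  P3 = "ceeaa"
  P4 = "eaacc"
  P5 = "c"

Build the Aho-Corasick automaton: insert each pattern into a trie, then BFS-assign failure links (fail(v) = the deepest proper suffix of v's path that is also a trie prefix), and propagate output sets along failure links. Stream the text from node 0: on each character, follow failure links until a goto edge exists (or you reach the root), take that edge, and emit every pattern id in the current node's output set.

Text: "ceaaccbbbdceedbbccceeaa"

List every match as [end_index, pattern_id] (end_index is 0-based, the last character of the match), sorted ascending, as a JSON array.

Construct AC machine:
Trie nodes:
  0='ε' goto b→7 c→1 e→12
  1='c' goto c→2 e→3  ←P5
  2='cc' goto ·  ←P0
  3='ce' goto e→4
  4='cee' goto a→10 d→5
  5='ceed' goto b→6
  6='ceedb' goto ·  ←P1
  7='b' goto c→8
  8='bc' goto c→9
  9='bcc' goto ·  ←P2
  10='ceea' goto a→11
  11='ceeaa' goto ·  ←P3
  12='e' goto a→13
  13='ea' goto a→14
  14='eaa' goto c→15
  15='eaac' goto c→16
  16='eaacc' goto ·  ←P4

Failure links (BFS by depth):
  n1('c'): parent n0 fail=0; on 'c' 0 → fail=0;  out {5}∪∅={5}
  n7('b'): parent n0 fail=0; on 'b' 0 → fail=0;  out ∅∪∅=∅
  n12('e'): parent n0 fail=0; on 'e' 0 → fail=0;  out ∅∪∅=∅
  n2('cc'): parent n1 fail=0; on 'c' 0 → fail=1;  out {0}∪{5}={0,5}
  n3('ce'): parent n1 fail=0; on 'e' 0 → fail=12;  out ∅∪∅=∅
  n8('bc'): parent n7 fail=0; on 'c' 0 → fail=1;  out ∅∪{5}={5}
  n13('ea'): parent n12 fail=0; on 'a' 0 → fail=0;  out ∅∪∅=∅
  n4('cee'): parent n3 fail=12; on 'e' 12→0 → fail=12;  out ∅∪∅=∅
  n9('bcc'): parent n8 fail=1; on 'c' 1 → fail=2;  out {2}∪{0,5}={0,2,5}
  n14('eaa'): parent n13 fail=0; on 'a' 0 → fail=0;  out ∅∪∅=∅
  n5('ceed'): parent n4 fail=12; on 'd' 12→0 → fail=0;  out ∅∪∅=∅
  n10('ceea'): parent n4 fail=12; on 'a' 12 → fail=13;  out ∅∪∅=∅
  n15('eaac'): parent n14 fail=0; on 'c' 0 → fail=1;  out ∅∪{5}={5}
  n6('ceedb'): parent n5 fail=0; on 'b' 0 → fail=7;  out {1}∪∅={1}
  n11('ceeaa'): parent n10 fail=13; on 'a' 13 → fail=14;  out {3}∪∅={3}
  n16('eaacc'): parent n15 fail=1; on 'c' 1 → fail=2;  out {4}∪{0,5}={0,4,5}

Run:
i=0 'c': node 0→1  ** P5@[0:0]
i=1 'e': node 1→3
i=2 'a': node 3→13 (fail-walked)
i=3 'a': node 13→14
i=4 'c': node 14→15  ** P5@[4:4]
i=5 'c': node 15→16  ** P0@[4:5],P4@[1:5],P5@[5:5]
i=6 'b': node 16→7 (fail-walked)
i=7 'b': node 7→7 (fail-walked)
i=8 'b': node 7→7 (fail-walked)
i=9 'd': node 7→0 (fail-walked)
i=10 'c': node 0→1  ** P5@[10:10]
i=11 'e': node 1→3
i=12 'e': node 3→4
i=13 'd': node 4→5
i=14 'b': node 5→6  ** P1@[10:14]
i=15 'b': node 6→7 (fail-walked)
i=16 'c': node 7→8  ** P5@[16:16]
i=17 'c': node 8→9  ** P0@[16:17],P2@[15:17],P5@[17:17]
i=18 'c': node 9→2 (fail-walked)  ** P0@[17:18],P5@[18:18]
i=19 'e': node 2→3 (fail-walked)
i=20 'e': node 3→4
i=21 'a': node 4→10
i=22 'a': node 10→11  ** P3@[18:22]

All matches (sorted): [[0,5],[4,5],[5,0],[5,4],[5,5],[10,5],[14,1],[16,5],[17,0],[17,2],[17,5],[18,0],[18,5],[22,3]]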